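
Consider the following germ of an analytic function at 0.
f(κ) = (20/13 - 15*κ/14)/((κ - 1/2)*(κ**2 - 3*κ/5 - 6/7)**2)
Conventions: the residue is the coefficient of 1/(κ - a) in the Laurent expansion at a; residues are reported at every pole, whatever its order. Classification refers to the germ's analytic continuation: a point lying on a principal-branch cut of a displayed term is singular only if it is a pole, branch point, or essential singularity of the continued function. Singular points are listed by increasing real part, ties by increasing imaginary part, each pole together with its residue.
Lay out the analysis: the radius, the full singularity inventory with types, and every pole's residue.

Denominator factor (κ - 1/2): pole of order 1 at 1/2, modulus 1/2.
Denominator factor (κ**2 - 3*κ/5 - 6/7)^2: discriminant 663/175, real irrational roots 3/10 + (1/70)*sqrt(4641) and 3/10 - (1/70)*sqrt(4641); poles of order 2, moduli 3/10 + (1/70)*sqrt(4641) and -3/10 + (1/70)*sqrt(4641).
The radius of convergence is the smallest modulus among the singular points: 1/2.
The factor κ**2 - 3*κ/5 - 6/7 splits as (κ - a)(κ - a') with a = 3/10 - (1/70)*sqrt(4641), a' = 3/10 + (1/70)*sqrt(4641). At the order-2 pole a set g(κ) = (κ - a)^2*f(κ) = [(20/13 - 15*κ/14)/(κ - 1/2)] / (κ - a')^2.
Order-2 pole: residue = g'(a); g'(3/10 - (1/70)*sqrt(4641)) = -127750/209677 - (142626625/92167509213)*sqrt(4641), so the residue is -127750/209677 - (142626625/92167509213)*sqrt(4641).
At the order-1 pole 1/2 set g(κ) = (κ - (1/2))*f(κ) = (20/13 - 15*κ/14)/(κ**2 - 3*κ/5 - 6/7)**2.
Simple pole: residue = g(a) at a = 1/2, which is 255500/209677.
The factor κ**2 - 3*κ/5 - 6/7 splits as (κ - a)(κ - a') with a = 3/10 + (1/70)*sqrt(4641), a' = 3/10 - (1/70)*sqrt(4641). At the order-2 pole a set g(κ) = (κ - a)^2*f(κ) = [(20/13 - 15*κ/14)/(κ - 1/2)] / (κ - a')^2.
Order-2 pole: residue = g'(a); g'(3/10 + (1/70)*sqrt(4641)) = -127750/209677 + (142626625/92167509213)*sqrt(4641), so the residue is -127750/209677 + (142626625/92167509213)*sqrt(4641).
List the singular points by increasing real part (a conjugate pair: the negative imaginary part first).

Radius of convergence at 0: 1/2.
At 3/10 - (1/70)*sqrt(4641): a pole of order 2; residue -127750/209677 - (142626625/92167509213)*sqrt(4641).
At 1/2: a pole of order 1; residue 255500/209677.
At 3/10 + (1/70)*sqrt(4641): a pole of order 2; residue -127750/209677 + (142626625/92167509213)*sqrt(4641).


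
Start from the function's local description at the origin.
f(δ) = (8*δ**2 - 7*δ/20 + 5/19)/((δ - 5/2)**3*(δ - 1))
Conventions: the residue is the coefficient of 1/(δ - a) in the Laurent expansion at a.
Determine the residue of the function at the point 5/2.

The residue is 6014/2565.

At the order-3 pole 5/2 set g(δ) = (δ - (5/2))^3*f(δ) = (8*δ**2 - 7*δ/20 + 5/19)/(δ - 1).
Order-3 pole: residue = g''(a)/2; g''(5/2) = 12028/2565, so the residue is 6014/2565.


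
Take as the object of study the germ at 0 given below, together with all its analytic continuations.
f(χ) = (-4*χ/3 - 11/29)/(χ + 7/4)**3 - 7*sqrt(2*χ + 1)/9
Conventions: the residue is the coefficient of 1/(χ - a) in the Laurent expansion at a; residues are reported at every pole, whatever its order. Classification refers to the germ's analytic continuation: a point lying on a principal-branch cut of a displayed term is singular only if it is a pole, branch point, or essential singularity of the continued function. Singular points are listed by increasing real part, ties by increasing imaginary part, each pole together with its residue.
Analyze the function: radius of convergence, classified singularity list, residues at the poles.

Denominator factor (χ + 7/4)^3: pole of order 3 at -7/4, modulus 7/4.
Branch term (-7/9)*sqrt(1 - χ/(-1/2)): its argument vanishes at χ = -1/2, a square-root branch point, modulus 1/2.
The radius of convergence is the smallest modulus among the singular points: 1/2.
The branch term is analytic at -7/4 and contributes nothing to the residue; only the rational part matters.
At the order-3 pole -7/4 set g(χ) = (χ - (-7/4))^3*(rational part) = -4*χ/3 - 11/29.
Order-3 pole: residue = g''(a)/2; g''(-7/4) = 0, so the residue is 0.
List the singular points by increasing real part (a conjugate pair: the negative imaginary part first).

Radius of convergence at 0: 1/2.
At -7/4: a pole of order 3; residue 0.
At -1/2: an algebraic (square-root) branch point.


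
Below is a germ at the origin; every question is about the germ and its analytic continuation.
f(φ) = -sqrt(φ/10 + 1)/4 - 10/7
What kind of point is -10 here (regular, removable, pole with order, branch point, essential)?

The point is an algebraic (square-root) branch point.

The term (-1/4)*sqrt(1 - φ/(-10)) has argument 1 - -10/(-10) = 0 at -10: a square-root (algebraic, two-sheeted) branch point; the remaining terms are analytic or single-valued there.


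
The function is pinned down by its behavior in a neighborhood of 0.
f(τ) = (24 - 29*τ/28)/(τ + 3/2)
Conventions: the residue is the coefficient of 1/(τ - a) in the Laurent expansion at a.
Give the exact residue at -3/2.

At the order-1 pole -3/2 set g(τ) = (τ - (-3/2))*f(τ) = 24 - 29*τ/28.
Simple pole: residue = g(a) at a = -3/2, which is 1431/56.

The residue is 1431/56.


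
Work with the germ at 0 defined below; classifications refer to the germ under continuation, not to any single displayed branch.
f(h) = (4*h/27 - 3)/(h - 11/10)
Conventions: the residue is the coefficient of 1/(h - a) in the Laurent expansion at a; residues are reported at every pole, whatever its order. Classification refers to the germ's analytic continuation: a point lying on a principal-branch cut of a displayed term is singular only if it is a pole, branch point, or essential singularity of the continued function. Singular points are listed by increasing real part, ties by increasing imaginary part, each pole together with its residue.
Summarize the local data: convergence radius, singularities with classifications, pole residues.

Radius of convergence at 0: 11/10.
At 11/10: a pole of order 1; residue -383/135.

Denominator factor (h - 11/10): pole of order 1 at 11/10, modulus 11/10.
The radius of convergence is the smallest modulus among the singular points: 11/10.
At the order-1 pole 11/10 set g(h) = (h - (11/10))*f(h) = 4*h/27 - 3.
Simple pole: residue = g(a) at a = 11/10, which is -383/135.


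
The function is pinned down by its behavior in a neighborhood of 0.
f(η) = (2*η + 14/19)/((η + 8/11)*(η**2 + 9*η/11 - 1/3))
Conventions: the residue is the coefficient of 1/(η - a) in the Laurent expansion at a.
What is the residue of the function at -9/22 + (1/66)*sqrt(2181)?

The residue is -495/551 + (15587/400577)*sqrt(2181).

The factor η**2 + 9*η/11 - 1/3 splits as (η - a)(η - a') with a = -9/22 + (1/66)*sqrt(2181), a' = -9/22 - (1/66)*sqrt(2181). At the order-1 pole a set g(η) = (η - a)*f(η) = [(2*η + 14/19)/(η + 8/11)] / (η - a').
Simple pole: residue = g(a) at a = -9/22 + (1/66)*sqrt(2181), which is -495/551 + (15587/400577)*sqrt(2181).


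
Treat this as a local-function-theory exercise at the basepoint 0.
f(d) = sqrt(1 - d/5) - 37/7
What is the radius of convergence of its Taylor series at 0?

Branch term (1)*sqrt(1 - d/(5)): its argument vanishes at d = 5, a square-root branch point, modulus 5.
The radius of convergence is the smallest modulus among the singular points: 5.

The radius of convergence is 5.


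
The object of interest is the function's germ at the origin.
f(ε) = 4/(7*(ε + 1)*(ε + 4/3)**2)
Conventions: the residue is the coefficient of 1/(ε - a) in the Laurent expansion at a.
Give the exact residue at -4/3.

At the order-2 pole -4/3 set g(ε) = (ε - (-4/3))^2*f(ε) = 4/(7*(ε + 1)).
Order-2 pole: residue = g'(a); g'(-4/3) = -36/7, so the residue is -36/7.

The residue is -36/7.


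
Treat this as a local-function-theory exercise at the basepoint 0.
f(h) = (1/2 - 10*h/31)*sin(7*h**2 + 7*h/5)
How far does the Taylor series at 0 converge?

The radius of convergence is infinite.

The factor sin(7*h**2 + 7*h/5) is entire and contributes no finite singular point.
The polynomial part has no poles.
No finite singular points: the Taylor series at 0 converges everywhere.


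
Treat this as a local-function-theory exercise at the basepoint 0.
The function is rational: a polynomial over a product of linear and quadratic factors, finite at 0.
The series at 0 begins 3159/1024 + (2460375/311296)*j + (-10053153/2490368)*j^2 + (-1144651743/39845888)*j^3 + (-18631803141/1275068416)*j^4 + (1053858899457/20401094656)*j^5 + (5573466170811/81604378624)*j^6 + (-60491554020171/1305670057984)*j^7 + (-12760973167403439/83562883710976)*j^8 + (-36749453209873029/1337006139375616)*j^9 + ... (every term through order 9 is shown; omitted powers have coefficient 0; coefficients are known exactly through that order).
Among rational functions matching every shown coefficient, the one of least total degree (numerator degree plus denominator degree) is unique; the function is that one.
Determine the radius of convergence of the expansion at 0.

No rational of total degree below 8 reproduces all 10 coefficients; solving the [2/6] Pade equations on them gives f(j) = (-17*j**2/6 + 36*j/19 + 13/6)/(j**2 - j/2 + 8/9)**3, whose expansion matches every shown term.
Denominator factor (j**2 - j/2 + 8/9)^3: discriminant -119/36, complex-conjugate roots (1/4) + ((1/12)*sqrt(119))*i and (1/4) - ((1/12)*sqrt(119))*i; poles of order 3, moduli (2/3)*sqrt(2) and (2/3)*sqrt(2).
The radius of convergence is the smallest modulus among the singular points: (2/3)*sqrt(2).

The radius of convergence is (2/3)*sqrt(2).


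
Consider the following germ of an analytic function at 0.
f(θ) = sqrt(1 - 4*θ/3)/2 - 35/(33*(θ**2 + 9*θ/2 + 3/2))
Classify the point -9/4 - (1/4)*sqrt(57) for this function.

The point is a pole of order 1.

The denominator factor θ**2 + 9*θ/2 + 3/2 vanishes at -9/4 - (1/4)*sqrt(57) and appears to the power 1; the numerator there equals -35/33, nonzero, and no other factor vanishes.
The branch terms are analytic at this point.
Hence a pole whose order is the multiplicity, 1.


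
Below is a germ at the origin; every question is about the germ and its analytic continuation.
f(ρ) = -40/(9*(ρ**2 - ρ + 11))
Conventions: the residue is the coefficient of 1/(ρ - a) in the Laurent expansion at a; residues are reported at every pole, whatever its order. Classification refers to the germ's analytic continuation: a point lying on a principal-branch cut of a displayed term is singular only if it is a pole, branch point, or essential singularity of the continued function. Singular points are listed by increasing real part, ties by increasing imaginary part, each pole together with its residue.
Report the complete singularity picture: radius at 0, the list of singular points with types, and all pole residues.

Denominator factor (ρ**2 - ρ + 11): discriminant -43, complex-conjugate roots (1/2) + ((1/2)*sqrt(43))*i and (1/2) - ((1/2)*sqrt(43))*i; poles of order 1, moduli sqrt(11) and sqrt(11).
The radius of convergence is the smallest modulus among the singular points: sqrt(11).
The factor ρ**2 - ρ + 11 splits as (ρ - a)(ρ - a') with a = (1/2) - ((1/2)*sqrt(43))*i, a' = (1/2) + ((1/2)*sqrt(43))*i. At the order-1 pole a set g(ρ) = (ρ - a)*f(ρ) = [-40/9] / (ρ - a').
Simple pole: residue = g(a) at a = (1/2) - ((1/2)*sqrt(43))*i, which is -((40/387)*sqrt(43))*i.
The factor ρ**2 - ρ + 11 splits as (ρ - a)(ρ - a') with a = (1/2) + ((1/2)*sqrt(43))*i, a' = (1/2) - ((1/2)*sqrt(43))*i. At the order-1 pole a set g(ρ) = (ρ - a)*f(ρ) = [-40/9] / (ρ - a').
Simple pole: residue = g(a) at a = (1/2) + ((1/2)*sqrt(43))*i, which is ((40/387)*sqrt(43))*i.
List the singular points by increasing real part (a conjugate pair: the negative imaginary part first).

Radius of convergence at 0: sqrt(11).
At (1/2) - ((1/2)*sqrt(43))*i: a pole of order 1; residue -((40/387)*sqrt(43))*i.
At (1/2) + ((1/2)*sqrt(43))*i: a pole of order 1; residue ((40/387)*sqrt(43))*i.


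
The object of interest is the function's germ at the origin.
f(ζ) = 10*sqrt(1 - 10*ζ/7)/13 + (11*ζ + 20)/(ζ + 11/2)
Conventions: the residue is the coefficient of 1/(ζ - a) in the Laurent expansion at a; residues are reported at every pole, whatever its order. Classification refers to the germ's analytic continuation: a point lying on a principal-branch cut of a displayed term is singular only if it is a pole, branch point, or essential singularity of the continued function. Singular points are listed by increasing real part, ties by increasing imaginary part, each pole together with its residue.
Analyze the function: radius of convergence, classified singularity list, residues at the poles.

Radius of convergence at 0: 7/10.
At -11/2: a pole of order 1; residue -81/2.
At 7/10: an algebraic (square-root) branch point.

Denominator factor (ζ + 11/2): pole of order 1 at -11/2, modulus 11/2.
Branch term (10/13)*sqrt(1 - ζ/(7/10)): its argument vanishes at ζ = 7/10, a square-root branch point, modulus 7/10.
The radius of convergence is the smallest modulus among the singular points: 7/10.
The branch term is analytic at -11/2 and contributes nothing to the residue; only the rational part matters.
At the order-1 pole -11/2 set g(ζ) = (ζ - (-11/2))*(rational part) = 11*ζ + 20.
Simple pole: residue = g(a) at a = -11/2, which is -81/2.
List the singular points by increasing real part (a conjugate pair: the negative imaginary part first).


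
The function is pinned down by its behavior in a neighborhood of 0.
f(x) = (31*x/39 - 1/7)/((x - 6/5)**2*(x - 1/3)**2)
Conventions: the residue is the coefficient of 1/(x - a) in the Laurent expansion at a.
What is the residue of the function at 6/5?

At the order-2 pole 6/5 set g(x) = (x - (6/5))^2*f(x) = (31*x/39 - 1/7)/(x - 1/3)**2.
Order-2 pole: residue = g'(a); g'(6/5) = -286575/199927, so the residue is -286575/199927.

The residue is -286575/199927.


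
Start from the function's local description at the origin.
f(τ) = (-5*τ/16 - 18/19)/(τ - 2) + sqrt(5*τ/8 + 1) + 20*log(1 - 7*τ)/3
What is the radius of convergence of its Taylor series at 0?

The radius of convergence is 1/7.

Denominator factor (τ - 2): pole of order 1 at 2, modulus 2.
Branch term (20/3)*log(1 - τ/(1/7)): its argument vanishes at τ = 1/7, a logarithmic branch point, modulus 1/7.
Branch term (1)*sqrt(1 - τ/(-8/5)): its argument vanishes at τ = -8/5, a square-root branch point, modulus 8/5.
The radius of convergence is the smallest modulus among the singular points: 1/7.


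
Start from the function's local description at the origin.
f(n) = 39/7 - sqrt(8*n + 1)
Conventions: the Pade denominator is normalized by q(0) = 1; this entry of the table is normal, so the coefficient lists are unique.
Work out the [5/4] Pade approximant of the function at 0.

The Pade approximant has numerator coefficients [32/7, 484/7, 328, 3440/7, 320/7, -64]; denominator coefficients [1, 16, 84, 160, 80].

Taylor coefficients needed (expand at 0): a_0 = 32/7, a_1 = -4, a_2 = 8, a_3 = -32, a_4 = 160, a_5 = -896, a_6 = 5376, a_7 = -33792, a_8 = 219648, a_9 = -1464320.
Write the denominator as Q(n) = 1 + q1*n + q2*n^2 + q3*n^3 + q4*n^4. Requiring Q*f - P = O(n^10) with deg P <= 5 kills the coefficients of n^6..n^9 in Q*f:
  n^6: a_6 + q1*a_5 + q2*a_4 + q3*a_3 + q4*a_2 = 0, i.e. 5376 + (-896)*q1 + (160)*q2 + (-32)*q3 + (8)*q4 = 0.
  n^7: a_7 + q1*a_6 + q2*a_5 + q3*a_4 + q4*a_3 = 0, i.e. -33792 + (5376)*q1 + (-896)*q2 + (160)*q3 + (-32)*q4 = 0.
  n^8: a_8 + q1*a_7 + q2*a_6 + q3*a_5 + q4*a_4 = 0, i.e. 219648 + (-33792)*q1 + (5376)*q2 + (-896)*q3 + (160)*q4 = 0.
  n^9: a_9 + q1*a_8 + q2*a_7 + q3*a_6 + q4*a_5 = 0, i.e. -1464320 + (219648)*q1 + (-33792)*q2 + (5376)*q3 + (-896)*q4 = 0.
Solving this linear system: q1 = 16, q2 = 84, q3 = 160, q4 = 80.
The numerator is Q*f truncated at degree 5: P0 = a_0 = 32/7; P1 = a_1 + q1*a_0 = 484/7; P2 = a_2 + q1*a_1 + q2*a_0 = 328; P3 = a_3 + q1*a_2 + q2*a_1 + q3*a_0 = 3440/7; P4 = a_4 + q1*a_3 + q2*a_2 + q3*a_1 + q4*a_0 = 320/7; P5 = a_5 + q1*a_4 + q2*a_3 + q3*a_2 + q4*a_1 = -64.


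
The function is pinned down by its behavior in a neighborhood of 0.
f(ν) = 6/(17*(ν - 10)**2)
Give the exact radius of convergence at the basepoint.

The radius of convergence is 10.

Denominator factor (ν - 10)^2: pole of order 2 at 10, modulus 10.
The radius of convergence is the smallest modulus among the singular points: 10.


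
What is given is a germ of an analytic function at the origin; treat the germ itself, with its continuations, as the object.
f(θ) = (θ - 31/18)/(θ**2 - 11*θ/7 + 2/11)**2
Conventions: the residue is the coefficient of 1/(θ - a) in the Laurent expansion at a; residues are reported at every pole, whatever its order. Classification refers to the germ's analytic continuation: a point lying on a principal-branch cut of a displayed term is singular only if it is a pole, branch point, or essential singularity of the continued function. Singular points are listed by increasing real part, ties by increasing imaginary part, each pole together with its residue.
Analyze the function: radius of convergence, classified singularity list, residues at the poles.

Denominator factor (θ**2 - 11*θ/7 + 2/11)^2: discriminant 939/539, real irrational roots 11/14 + (1/154)*sqrt(10329) and 11/14 - (1/154)*sqrt(10329); poles of order 2, moduli 11/14 + (1/154)*sqrt(10329) and 11/14 - (1/154)*sqrt(10329).
The radius of convergence is the smallest modulus among the singular points: 11/14 - (1/154)*sqrt(10329).
The factor θ**2 - 11*θ/7 + 2/11 splits as (θ - a)(θ - a') with a = 11/14 - (1/154)*sqrt(10329), a' = 11/14 + (1/154)*sqrt(10329). At the order-2 pole a set g(θ) = (θ - a)^2*f(θ) = [θ - 31/18] / (θ - a')^2.
Order-2 pole: residue = g'(a); g'(11/14 - (1/154)*sqrt(10329)) = -(63602/7935489)*sqrt(10329), so the residue is -(63602/7935489)*sqrt(10329).
The factor θ**2 - 11*θ/7 + 2/11 splits as (θ - a)(θ - a') with a = 11/14 + (1/154)*sqrt(10329), a' = 11/14 - (1/154)*sqrt(10329). At the order-2 pole a set g(θ) = (θ - a)^2*f(θ) = [θ - 31/18] / (θ - a')^2.
Order-2 pole: residue = g'(a); g'(11/14 + (1/154)*sqrt(10329)) = (63602/7935489)*sqrt(10329), so the residue is (63602/7935489)*sqrt(10329).
List the singular points by increasing real part (a conjugate pair: the negative imaginary part first).

Radius of convergence at 0: 11/14 - (1/154)*sqrt(10329).
At 11/14 - (1/154)*sqrt(10329): a pole of order 2; residue -(63602/7935489)*sqrt(10329).
At 11/14 + (1/154)*sqrt(10329): a pole of order 2; residue (63602/7935489)*sqrt(10329).


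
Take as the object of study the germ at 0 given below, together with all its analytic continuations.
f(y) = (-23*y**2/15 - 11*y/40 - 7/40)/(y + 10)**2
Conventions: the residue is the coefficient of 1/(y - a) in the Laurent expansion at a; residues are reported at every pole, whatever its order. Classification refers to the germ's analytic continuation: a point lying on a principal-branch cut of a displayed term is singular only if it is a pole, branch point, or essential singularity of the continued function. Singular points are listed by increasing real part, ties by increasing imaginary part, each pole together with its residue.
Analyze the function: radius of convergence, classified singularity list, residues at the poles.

Denominator factor (y + 10)^2: pole of order 2 at -10, modulus 10.
The radius of convergence is the smallest modulus among the singular points: 10.
At the order-2 pole -10 set g(y) = (y - (-10))^2*f(y) = -23*y**2/15 - 11*y/40 - 7/40.
Order-2 pole: residue = g'(a); g'(-10) = 3647/120, so the residue is 3647/120.

Radius of convergence at 0: 10.
At -10: a pole of order 2; residue 3647/120.


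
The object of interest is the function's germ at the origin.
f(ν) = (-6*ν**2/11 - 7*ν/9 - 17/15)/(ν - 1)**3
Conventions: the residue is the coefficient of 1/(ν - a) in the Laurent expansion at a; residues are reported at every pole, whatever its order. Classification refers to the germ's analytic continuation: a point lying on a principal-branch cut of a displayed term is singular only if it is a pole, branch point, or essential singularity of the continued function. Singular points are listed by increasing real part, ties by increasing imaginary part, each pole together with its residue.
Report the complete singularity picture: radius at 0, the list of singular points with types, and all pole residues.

Denominator factor (ν - 1)^3: pole of order 3 at 1, modulus 1.
The radius of convergence is the smallest modulus among the singular points: 1.
At the order-3 pole 1 set g(ν) = (ν - (1))^3*f(ν) = -6*ν**2/11 - 7*ν/9 - 17/15.
Order-3 pole: residue = g''(a)/2; g''(1) = -12/11, so the residue is -6/11.

Radius of convergence at 0: 1.
At 1: a pole of order 3; residue -6/11.


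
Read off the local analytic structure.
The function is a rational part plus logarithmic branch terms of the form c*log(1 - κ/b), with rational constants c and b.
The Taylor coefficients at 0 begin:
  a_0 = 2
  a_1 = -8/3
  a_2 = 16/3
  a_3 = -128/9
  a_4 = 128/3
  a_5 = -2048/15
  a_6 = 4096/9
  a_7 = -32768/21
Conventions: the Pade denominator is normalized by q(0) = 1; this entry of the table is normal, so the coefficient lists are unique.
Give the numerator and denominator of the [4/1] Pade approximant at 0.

Taylor coefficients needed (read off): a_0 = 2, a_1 = -8/3, a_2 = 16/3, a_3 = -128/9, a_4 = 128/3, a_5 = -2048/15.
Write the denominator as Q(κ) = 1 + q1*κ. Requiring Q*f - P = O(κ^6) with deg P <= 4 kills the coefficients of κ^5..κ^5 in Q*f:
  κ^5: a_5 + q1*a_4 = 0, i.e. -2048/15 + (128/3)*q1 = 0.
Solving this linear system: q1 = 16/5.
The numerator is Q*f truncated at degree 4: P0 = a_0 = 2; P1 = a_1 + q1*a_0 = 56/15; P2 = a_2 + q1*a_1 = -16/5; P3 = a_3 + q1*a_2 = 128/45; P4 = a_4 + q1*a_3 = -128/45.

The Pade approximant has numerator coefficients [2, 56/15, -16/5, 128/45, -128/45]; denominator coefficients [1, 16/5].


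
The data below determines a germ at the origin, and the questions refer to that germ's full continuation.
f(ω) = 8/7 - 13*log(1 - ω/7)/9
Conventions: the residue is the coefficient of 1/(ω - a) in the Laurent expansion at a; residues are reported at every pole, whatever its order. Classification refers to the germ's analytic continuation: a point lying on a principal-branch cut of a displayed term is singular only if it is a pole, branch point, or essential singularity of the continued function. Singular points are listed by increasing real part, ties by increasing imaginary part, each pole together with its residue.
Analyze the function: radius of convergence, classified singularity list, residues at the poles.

Radius of convergence at 0: 7.
At 7: a logarithmic branch point.

Branch term (-13/9)*log(1 - ω/(7)): its argument vanishes at ω = 7, a logarithmic branch point, modulus 7.
The radius of convergence is the smallest modulus among the singular points: 7.


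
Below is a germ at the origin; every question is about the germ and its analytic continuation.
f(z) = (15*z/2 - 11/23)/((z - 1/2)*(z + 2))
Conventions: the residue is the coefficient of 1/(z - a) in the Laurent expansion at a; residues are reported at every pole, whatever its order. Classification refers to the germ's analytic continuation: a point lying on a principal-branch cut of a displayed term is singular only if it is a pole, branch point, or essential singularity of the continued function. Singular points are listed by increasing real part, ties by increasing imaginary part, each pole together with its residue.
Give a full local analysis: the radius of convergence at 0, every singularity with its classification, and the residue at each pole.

Radius of convergence at 0: 1/2.
At -2: a pole of order 1; residue 712/115.
At 1/2: a pole of order 1; residue 301/230.

Denominator factor (z + 2): pole of order 1 at -2, modulus 2.
Denominator factor (z - 1/2): pole of order 1 at 1/2, modulus 1/2.
The radius of convergence is the smallest modulus among the singular points: 1/2.
At the order-1 pole -2 set g(z) = (z - (-2))*f(z) = (15*z/2 - 11/23)/(z - 1/2).
Simple pole: residue = g(a) at a = -2, which is 712/115.
At the order-1 pole 1/2 set g(z) = (z - (1/2))*f(z) = (15*z/2 - 11/23)/(z + 2).
Simple pole: residue = g(a) at a = 1/2, which is 301/230.
List the singular points by increasing real part (a conjugate pair: the negative imaginary part first).


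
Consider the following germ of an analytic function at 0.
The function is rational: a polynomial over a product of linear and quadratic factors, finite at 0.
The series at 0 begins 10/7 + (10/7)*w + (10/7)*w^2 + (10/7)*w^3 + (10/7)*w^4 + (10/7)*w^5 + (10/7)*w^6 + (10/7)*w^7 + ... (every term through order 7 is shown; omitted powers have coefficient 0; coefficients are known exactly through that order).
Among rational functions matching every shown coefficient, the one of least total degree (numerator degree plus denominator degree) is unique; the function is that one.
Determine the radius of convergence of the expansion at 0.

The radius of convergence is 1.

No rational of total degree below 1 reproduces all 8 coefficients; solving the [0/1] Pade equations on them gives f(w) = -10/(7*(w - 1)), whose expansion matches every shown term.
Denominator factor (w - 1): pole of order 1 at 1, modulus 1.
The radius of convergence is the smallest modulus among the singular points: 1.


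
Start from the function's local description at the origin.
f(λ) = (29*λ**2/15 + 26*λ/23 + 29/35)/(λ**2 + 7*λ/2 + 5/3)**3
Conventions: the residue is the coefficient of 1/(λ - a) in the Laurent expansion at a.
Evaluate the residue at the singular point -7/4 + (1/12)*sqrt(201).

The residue is (1077112/48422843)*sqrt(201).

The factor λ**2 + 7*λ/2 + 5/3 splits as (λ - a)(λ - a') with a = -7/4 + (1/12)*sqrt(201), a' = -7/4 - (1/12)*sqrt(201). At the order-3 pole a set g(λ) = (λ - a)^3*f(λ) = [29*λ**2/15 + 26*λ/23 + 29/35] / (λ - a')^3.
Order-3 pole: residue = g''(a)/2; g''(-7/4 + (1/12)*sqrt(201)) = (2154224/48422843)*sqrt(201), so the residue is (1077112/48422843)*sqrt(201).


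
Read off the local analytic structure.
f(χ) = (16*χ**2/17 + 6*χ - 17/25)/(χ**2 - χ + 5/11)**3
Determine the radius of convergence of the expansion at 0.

Denominator factor (χ**2 - χ + 5/11)^3: discriminant -9/11, complex-conjugate roots (1/2) + ((3/22)*sqrt(11))*i and (1/2) - ((3/22)*sqrt(11))*i; poles of order 3, moduli (1/11)*sqrt(55) and (1/11)*sqrt(55).
The radius of convergence is the smallest modulus among the singular points: (1/11)*sqrt(55).

The radius of convergence is (1/11)*sqrt(55).


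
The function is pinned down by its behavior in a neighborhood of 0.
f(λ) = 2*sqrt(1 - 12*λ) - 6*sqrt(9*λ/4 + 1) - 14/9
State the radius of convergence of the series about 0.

Branch term (2)*sqrt(1 - λ/(1/12)): its argument vanishes at λ = 1/12, a square-root branch point, modulus 1/12.
Branch term (-6)*sqrt(1 - λ/(-4/9)): its argument vanishes at λ = -4/9, a square-root branch point, modulus 4/9.
The radius of convergence is the smallest modulus among the singular points: 1/12.

The radius of convergence is 1/12.


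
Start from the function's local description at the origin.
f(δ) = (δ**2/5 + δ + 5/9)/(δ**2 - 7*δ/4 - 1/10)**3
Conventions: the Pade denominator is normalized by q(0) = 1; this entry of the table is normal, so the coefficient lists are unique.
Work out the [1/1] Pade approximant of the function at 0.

The Pade approximant has numerator coefficients [-5000/9, 4428500/507]; denominator coefficients [1, 29556/845].

Taylor coefficients needed (expand at 0): a_0 = -5000/9, a_1 = 84500/3, a_2 = -985200.
Write the denominator as Q(δ) = 1 + q1*δ. Requiring Q*f - P = O(δ^3) with deg P <= 1 kills the coefficients of δ^2..δ^2 in Q*f:
  δ^2: a_2 + q1*a_1 = 0, i.e. -985200 + (84500/3)*q1 = 0.
Solving this linear system: q1 = 29556/845.
The numerator is Q*f truncated at degree 1: P0 = a_0 = -5000/9; P1 = a_1 + q1*a_0 = 4428500/507.


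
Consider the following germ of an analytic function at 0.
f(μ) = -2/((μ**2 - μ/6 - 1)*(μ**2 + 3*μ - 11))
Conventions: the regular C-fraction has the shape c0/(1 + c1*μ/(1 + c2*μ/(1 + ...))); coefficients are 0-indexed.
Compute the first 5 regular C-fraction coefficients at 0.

Taylor coefficients (expand at 0): a_0 = -2/11, a_1 = -7/363, a_2 = -4999/23958, a_3 = 4409/1581228, a_4 = -22470847/104361048.
c0 = a_0 = -2/11. Peel one level at a time: if S = 1 + c*μ/S' with S'(0) = 1, then c is the μ-coefficient of S and S' = c*μ/(S - 1).
S_1 = c0/f = 1 + (-7/66)*μ + (-25/22)*μ^2 + ...; c1 = -7/66.
S_2 = c1*μ/(S_1 - 1) = 1 + (-75/7)*μ + (5744/49)*μ^2 + ...; c2 = -75/7.
S_3 = c2*μ/(S_2 - 1) = 1 + (5744/525)*μ + (739/5625)*μ^2 + ...; c3 = 5744/525.
S_4 = c3*μ/(S_3 - 1) = 1 + (-5173/430800)*μ + ...; c4 = -5173/430800.

The regular C-fraction coefficients are [-2/11, -7/66, -75/7, 5744/525, -5173/430800].


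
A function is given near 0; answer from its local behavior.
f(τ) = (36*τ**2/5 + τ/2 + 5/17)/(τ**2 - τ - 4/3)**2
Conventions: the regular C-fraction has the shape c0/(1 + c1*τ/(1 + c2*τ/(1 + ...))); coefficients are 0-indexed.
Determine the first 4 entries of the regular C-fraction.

The regular C-fraction coefficients are [45/272, -1/5, -10031/80, 102105849/802480].

Taylor coefficients (expand at 0): a_0 = 45/272, a_1 = 9/272, a_2 = 5319/1280, a_3 = -261819/43520.
c0 = a_0 = 45/272. Peel one level at a time: if S = 1 + c*τ/S' with S'(0) = 1, then c is the τ-coefficient of S and S' = c*τ/(S - 1).
S_1 = c0/f = 1 + (-1/5)*τ + (-10031/400)*τ^2 + ...; c1 = -1/5.
S_2 = c1*τ/(S_1 - 1) = 1 + (-10031/80)*τ + (102105849/6400)*τ^2 + ...; c2 = -10031/80.
S_3 = c2*τ/(S_2 - 1) = 1 + (102105849/802480)*τ + ...; c3 = 102105849/802480.


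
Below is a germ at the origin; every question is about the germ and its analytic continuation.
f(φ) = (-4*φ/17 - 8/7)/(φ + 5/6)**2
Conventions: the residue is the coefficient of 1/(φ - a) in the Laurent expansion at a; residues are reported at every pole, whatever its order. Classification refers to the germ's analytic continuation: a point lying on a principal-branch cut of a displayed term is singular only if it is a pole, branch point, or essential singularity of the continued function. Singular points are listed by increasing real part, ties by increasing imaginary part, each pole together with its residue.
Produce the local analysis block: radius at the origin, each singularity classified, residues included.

Denominator factor (φ + 5/6)^2: pole of order 2 at -5/6, modulus 5/6.
The radius of convergence is the smallest modulus among the singular points: 5/6.
At the order-2 pole -5/6 set g(φ) = (φ - (-5/6))^2*f(φ) = -4*φ/17 - 8/7.
Order-2 pole: residue = g'(a); g'(-5/6) = -4/17, so the residue is -4/17.

Radius of convergence at 0: 5/6.
At -5/6: a pole of order 2; residue -4/17.


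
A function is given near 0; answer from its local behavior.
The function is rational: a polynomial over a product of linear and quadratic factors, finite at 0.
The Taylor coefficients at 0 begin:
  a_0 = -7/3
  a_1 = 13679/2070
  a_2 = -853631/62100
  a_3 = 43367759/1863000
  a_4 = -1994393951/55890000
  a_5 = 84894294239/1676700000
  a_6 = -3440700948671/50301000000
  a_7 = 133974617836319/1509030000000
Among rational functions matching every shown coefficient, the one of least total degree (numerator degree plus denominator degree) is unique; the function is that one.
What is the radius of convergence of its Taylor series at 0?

The radius of convergence is 1.

No rational of total degree below 6 reproduces all 8 coefficients; solving the [1/5] Pade equations on them gives f(ζ) = (7 - 32*ζ/23)/((ζ + 1)**3*(ζ**2 + 11*ζ/10 - 3)), whose expansion matches every shown term.
Denominator factor (ζ**2 + 11*ζ/10 - 3): discriminant 1321/100, real irrational roots -11/20 + (1/20)*sqrt(1321) and -11/20 - (1/20)*sqrt(1321); poles of order 1, moduli -11/20 + (1/20)*sqrt(1321) and 11/20 + (1/20)*sqrt(1321).
Denominator factor (ζ + 1)^3: pole of order 3 at -1, modulus 1.
The radius of convergence is the smallest modulus among the singular points: 1.


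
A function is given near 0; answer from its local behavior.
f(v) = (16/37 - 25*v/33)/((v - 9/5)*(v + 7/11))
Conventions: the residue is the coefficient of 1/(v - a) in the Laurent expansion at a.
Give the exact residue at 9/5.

The residue is -1895/4958.

At the order-1 pole 9/5 set g(v) = (v - (9/5))*f(v) = (16/37 - 25*v/33)/(v + 7/11).
Simple pole: residue = g(a) at a = 9/5, which is -1895/4958.


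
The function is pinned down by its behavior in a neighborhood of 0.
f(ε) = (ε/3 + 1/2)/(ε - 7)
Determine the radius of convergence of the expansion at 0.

Denominator factor (ε - 7): pole of order 1 at 7, modulus 7.
The radius of convergence is the smallest modulus among the singular points: 7.

The radius of convergence is 7.


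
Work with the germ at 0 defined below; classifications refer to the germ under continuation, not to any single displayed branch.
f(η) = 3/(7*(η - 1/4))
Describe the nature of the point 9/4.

The point is a regular point.

Denominator factors: η - 1/4 = 2 at η = 9/4 — none vanishes.
So the germ continues analytically to 9/4.


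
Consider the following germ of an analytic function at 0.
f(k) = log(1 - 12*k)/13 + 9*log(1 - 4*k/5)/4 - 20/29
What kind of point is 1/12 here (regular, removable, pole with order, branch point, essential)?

The point is a logarithmic branch point.

The term (1/13)*log(1 - k/(1/12)) has argument 1 - 1/12/(1/12) = 0 at 1/12: a logarithmic (infinitely-sheeted) branch point; the remaining terms are analytic or single-valued there.


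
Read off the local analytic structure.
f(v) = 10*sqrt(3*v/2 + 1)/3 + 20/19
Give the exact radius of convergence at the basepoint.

Branch term (10/3)*sqrt(1 - v/(-2/3)): its argument vanishes at v = -2/3, a square-root branch point, modulus 2/3.
The radius of convergence is the smallest modulus among the singular points: 2/3.

The radius of convergence is 2/3.


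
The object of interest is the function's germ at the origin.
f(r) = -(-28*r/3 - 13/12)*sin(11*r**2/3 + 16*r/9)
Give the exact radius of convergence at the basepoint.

The radius of convergence is infinite.

The factor -sin(11*r**2/3 + 16*r/9) is entire and contributes no finite singular point.
The polynomial part has no poles.
No finite singular points: the Taylor series at 0 converges everywhere.


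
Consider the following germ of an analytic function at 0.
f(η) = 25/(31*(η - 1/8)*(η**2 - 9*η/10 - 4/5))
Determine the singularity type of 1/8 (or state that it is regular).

The denominator factor η - 1/8 vanishes at 1/8 and appears to the power 1; the numerator there equals 25/31, nonzero, and no other factor vanishes.
Hence a pole whose order is the multiplicity, 1.

The point is a pole of order 1.


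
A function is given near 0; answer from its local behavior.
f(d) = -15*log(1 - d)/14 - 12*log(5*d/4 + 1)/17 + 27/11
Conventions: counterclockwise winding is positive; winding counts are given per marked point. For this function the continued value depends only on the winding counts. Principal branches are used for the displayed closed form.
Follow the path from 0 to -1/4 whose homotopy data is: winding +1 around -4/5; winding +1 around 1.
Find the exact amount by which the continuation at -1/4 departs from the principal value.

The rational part is single-valued and drops out of the difference; each branch term changes only by its own monodromy.
(-12/17)*log(1 - d/(-4/5)): each positive loop around -4/5 adds 2*pi*i to the log, so winding +1 contributes (-12/17)*(1)*2*pi*i = -(24/17)*pi*i.
(-15/14)*log(1 - d/(1)): each positive loop around 1 adds 2*pi*i to the log, so winding +1 contributes (-15/14)*(1)*2*pi*i = -(15/7)*pi*i.
Summing the contributions at d = -1/4 gives -(423/119)*pi*i.

Continued minus principal equals -(423/119)*pi*i.


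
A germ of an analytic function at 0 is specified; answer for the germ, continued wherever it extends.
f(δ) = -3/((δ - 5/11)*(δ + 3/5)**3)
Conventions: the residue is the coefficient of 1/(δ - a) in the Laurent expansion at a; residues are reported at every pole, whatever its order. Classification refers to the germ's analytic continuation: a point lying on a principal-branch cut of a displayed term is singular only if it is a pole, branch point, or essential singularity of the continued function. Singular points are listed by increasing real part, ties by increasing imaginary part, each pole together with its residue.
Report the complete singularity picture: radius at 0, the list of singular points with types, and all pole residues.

Radius of convergence at 0: 5/11.
At -3/5: a pole of order 3; residue 499125/195112.
At 5/11: a pole of order 1; residue -499125/195112.

Denominator factor (δ - 5/11): pole of order 1 at 5/11, modulus 5/11.
Denominator factor (δ + 3/5)^3: pole of order 3 at -3/5, modulus 3/5.
The radius of convergence is the smallest modulus among the singular points: 5/11.
At the order-3 pole -3/5 set g(δ) = (δ - (-3/5))^3*f(δ) = -3/(δ - 5/11).
Order-3 pole: residue = g''(a)/2; g''(-3/5) = 499125/97556, so the residue is 499125/195112.
At the order-1 pole 5/11 set g(δ) = (δ - (5/11))*f(δ) = -3/(δ + 3/5)**3.
Simple pole: residue = g(a) at a = 5/11, which is -499125/195112.
List the singular points by increasing real part (a conjugate pair: the negative imaginary part first).


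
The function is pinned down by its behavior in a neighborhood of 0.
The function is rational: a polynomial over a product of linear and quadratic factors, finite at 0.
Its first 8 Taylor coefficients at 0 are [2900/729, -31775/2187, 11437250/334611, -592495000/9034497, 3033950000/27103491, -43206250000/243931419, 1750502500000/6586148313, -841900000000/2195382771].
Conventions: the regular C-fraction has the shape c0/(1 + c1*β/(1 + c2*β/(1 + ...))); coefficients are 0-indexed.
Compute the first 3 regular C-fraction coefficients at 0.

The regular C-fraction coefficients are [2900/729, 1271/348, -29318651/22557708].

Taylor coefficients (read off): a_0 = 2900/729, a_1 = -31775/2187, a_2 = 11437250/334611.
c0 = a_0 = 2900/729. Peel one level at a time: if S = 1 + c*β/S' with S'(0) = 1, then c is the β-coefficient of S and S' = c*β/(S - 1).
S_1 = c0/f = 1 + (1271/348)*β + (29318651/6176304)*β^2 + ...; c1 = 1271/348.
S_2 = c1*β/(S_1 - 1) = 1 + (-29318651/22557708)*β + ...; c2 = -29318651/22557708.


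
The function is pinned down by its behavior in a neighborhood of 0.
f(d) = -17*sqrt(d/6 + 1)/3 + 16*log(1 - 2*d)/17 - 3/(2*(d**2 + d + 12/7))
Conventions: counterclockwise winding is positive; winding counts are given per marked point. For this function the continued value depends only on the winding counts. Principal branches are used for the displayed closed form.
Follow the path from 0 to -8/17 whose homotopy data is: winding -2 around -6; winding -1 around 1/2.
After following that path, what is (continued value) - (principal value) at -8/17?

Continued minus principal equals -(32/17)*pi*i.

The rational part is single-valued and drops out of the difference; each branch term changes only by its own monodromy.
(-17/3)*sqrt(1 - d/(-6)): winding -2 is even, the square root returns to the same sheet, contribution 0.
(16/17)*log(1 - d/(1/2)): each positive loop around 1/2 adds 2*pi*i to the log, so winding -1 contributes (16/17)*(-1)*2*pi*i = -(32/17)*pi*i.
Summing the contributions at d = -8/17 gives -(32/17)*pi*i.


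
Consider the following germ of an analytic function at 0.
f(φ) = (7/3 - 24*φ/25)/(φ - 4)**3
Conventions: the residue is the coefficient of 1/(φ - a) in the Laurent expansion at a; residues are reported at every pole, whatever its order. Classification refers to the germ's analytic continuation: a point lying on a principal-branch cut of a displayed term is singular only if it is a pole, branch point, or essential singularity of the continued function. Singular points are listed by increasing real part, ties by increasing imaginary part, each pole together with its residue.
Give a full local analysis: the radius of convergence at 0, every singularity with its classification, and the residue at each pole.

Denominator factor (φ - 4)^3: pole of order 3 at 4, modulus 4.
The radius of convergence is the smallest modulus among the singular points: 4.
At the order-3 pole 4 set g(φ) = (φ - (4))^3*f(φ) = 7/3 - 24*φ/25.
Order-3 pole: residue = g''(a)/2; g''(4) = 0, so the residue is 0.

Radius of convergence at 0: 4.
At 4: a pole of order 3; residue 0.
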